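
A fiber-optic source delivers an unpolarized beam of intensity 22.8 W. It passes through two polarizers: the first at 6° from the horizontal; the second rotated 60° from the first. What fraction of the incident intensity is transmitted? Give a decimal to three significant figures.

I/I₀ ≈ 0.125

Unpolarized light through the first polarizer → I₁ = 22.8 W/2 = 11.4 W, polarized at 6°.
I₂ = I₁ · cos²(60°) = 11.4 · 0.25 = 2.85 W.
Transmitted fraction = 0.125.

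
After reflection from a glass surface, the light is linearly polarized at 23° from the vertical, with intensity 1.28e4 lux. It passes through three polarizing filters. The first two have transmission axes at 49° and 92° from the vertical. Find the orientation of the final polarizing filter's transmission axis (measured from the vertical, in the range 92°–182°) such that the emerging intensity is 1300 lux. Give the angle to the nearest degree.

By Malus's law, I₁ = I₀ cos²(49° − 23°) = I₀ cos²(26°) = 0.8078 I₀.
I₂ = I₁ cos²(92° − 49°) = 0.8078 I₀ · cos²(43°) = 0.4321 I₀.
Target fraction: 1300 / 1.28e4 lux = 0.1016 of I₀.
Need I₃/I₀ = 0.1016, so cos²(θ − 92°) = 0.1016 / 0.4321 = 0.235.
θ − 92° = arccos(√0.235) = 61.0°, giving θ ≈ 92 + 61.0 = 153.0°.

θ ≈ 153°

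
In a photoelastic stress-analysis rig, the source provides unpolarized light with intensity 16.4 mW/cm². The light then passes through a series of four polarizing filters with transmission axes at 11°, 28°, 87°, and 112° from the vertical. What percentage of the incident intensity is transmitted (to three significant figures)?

≈ 9.96%

Unpolarized light through the first polarizer → I₁ = 16.4 mW/cm²/2 = 8.2 mW/cm², polarized at 11°.
I₂ = I₁ · cos²(17°) = 8.2 · 0.9145 = 7.499 mW/cm².
I₃ = I₂ · cos²(59°) = 7.499 · 0.2653 = 1.989 mW/cm².
I₄ = I₃ · cos²(25°) = 1.989 · 0.8214 = 1.634 mW/cm².
That is 9.963% of the incident intensity.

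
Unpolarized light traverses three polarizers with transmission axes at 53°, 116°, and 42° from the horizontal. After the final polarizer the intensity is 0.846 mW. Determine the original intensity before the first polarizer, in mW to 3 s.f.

I₀ ≈ 108 mW

Unpolarized light through the first polarizer → I₁ = ½ I₀, now polarized at 53°.
I₂ = I₁ cos²(116° − 53°) = 0.5 I₀ · cos²(63°) = 0.1031 I₀.
I₃ = I₂ cos²(42° − 116°) = 0.1031 I₀ · cos²(74°) = 0.00783 I₀.
So 0.846 mW = 0.00783 I₀, giving I₀ = 0.846/0.00783 = 108.1 mW.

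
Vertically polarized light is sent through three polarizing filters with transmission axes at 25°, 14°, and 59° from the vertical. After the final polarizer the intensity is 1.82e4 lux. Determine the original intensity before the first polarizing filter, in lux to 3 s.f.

I₁ = I₀ cos²(25° − 0°) = I₀ cos²(25°) = 0.8214 I₀.
I₂ = I₁ cos²(14° − 25°) = 0.8214 I₀ · cos²(11°) = 0.7915 I₀.
I₃ = I₂ cos²(59° − 14°) = 0.7915 I₀ · cos²(45°) = 0.3957 I₀.
So 1.82e4 lux = 0.3957 I₀, giving I₀ = 1.82e4/0.3957 = 4.599e+04 lux.

I₀ ≈ 4.60e4 lux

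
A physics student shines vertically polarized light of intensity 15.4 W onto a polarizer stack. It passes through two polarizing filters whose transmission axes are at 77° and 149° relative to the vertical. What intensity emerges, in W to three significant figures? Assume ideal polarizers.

I ≈ 0.0744 W

By Malus's law, I₁ = 15.4 W · cos²(77°) = 0.7793 W.
I₂ = I₁ · cos²(72°) = 0.7793 · 0.09549 = 0.07442 W.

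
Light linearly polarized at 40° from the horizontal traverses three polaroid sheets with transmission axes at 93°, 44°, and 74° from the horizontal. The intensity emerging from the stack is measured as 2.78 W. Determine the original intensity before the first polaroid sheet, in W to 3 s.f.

I₀ ≈ 23.8 W

By Malus's law, I₁ = I₀ cos²(93° − 40°) = I₀ cos²(53°) = 0.3622 I₀.
I₂ = I₁ cos²(44° − 93°) = 0.3622 I₀ · cos²(49°) = 0.1559 I₀.
I₃ = I₂ cos²(74° − 44°) = 0.1559 I₀ · cos²(30°) = 0.1169 I₀.
So 2.78 W = 0.1169 I₀, giving I₀ = 2.78/0.1169 = 23.78 W.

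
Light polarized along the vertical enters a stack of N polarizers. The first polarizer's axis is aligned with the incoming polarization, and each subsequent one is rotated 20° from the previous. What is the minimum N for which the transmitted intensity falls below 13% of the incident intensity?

First polarizer is aligned with the polarization: full transmission.
Each further stage multiplies by cos²(20°) = 0.883.
After N polarizers: T = 0.883^(N−1). Require T < 0.13 ⇒ N−1 > ln(0.13)/ln(0.883) = 16.40, so N−1 ≥ 17 and N = 18.
Check: N=18 gives T = 0.1206 < 0.13; N=17 gives T = 0.1366.

N = 18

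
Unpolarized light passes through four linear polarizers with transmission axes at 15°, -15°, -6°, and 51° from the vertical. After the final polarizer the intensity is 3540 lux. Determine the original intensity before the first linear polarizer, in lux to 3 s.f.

I₀ ≈ 3.26e4 lux

Unpolarized light through the first polarizer → I₁ = ½ I₀, now polarized at 15°.
I₂ = I₁ cos²(-15° − 15°) = 0.5 I₀ · cos²(30°) = 0.375 I₀.
I₃ = I₂ cos²(-6° + 15°) = 0.375 I₀ · cos²(9°) = 0.3658 I₀.
I₄ = I₃ cos²(51° + 6°) = 0.3658 I₀ · cos²(57°) = 0.1085 I₀.
So 3540 lux = 0.1085 I₀, giving I₀ = 3540/0.1085 = 3.262e+04 lux.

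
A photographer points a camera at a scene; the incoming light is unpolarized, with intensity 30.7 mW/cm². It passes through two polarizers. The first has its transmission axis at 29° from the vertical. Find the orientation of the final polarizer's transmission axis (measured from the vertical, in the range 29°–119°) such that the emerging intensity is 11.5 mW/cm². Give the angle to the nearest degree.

θ ≈ 59°

Unpolarized light through the first polarizer → I₁ = ½ I₀, now polarized at 29°.
Target fraction: 11.5 / 30.7 mW/cm² = 0.3746 of I₀.
Need I₂/I₀ = 0.3746, so cos²(θ − 29°) = 0.3746 / 0.5 = 0.7492.
θ − 29° = arccos(√0.7492) = 30.1°, giving θ ≈ 29 + 30.1 = 59.1°.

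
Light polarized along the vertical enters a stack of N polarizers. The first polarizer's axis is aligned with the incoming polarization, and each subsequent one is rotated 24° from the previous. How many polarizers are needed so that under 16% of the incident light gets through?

N = 12

First polarizer is aligned with the polarization: full transmission.
Each further stage multiplies by cos²(24°) = 0.8346.
After N polarizers: T = 0.8346^(N−1). Require T < 0.16 ⇒ N−1 > ln(0.16)/ln(0.8346) = 10.13, so N−1 ≥ 11 and N = 12.
Check: N=12 gives T = 0.1368 < 0.16; N=11 gives T = 0.1639.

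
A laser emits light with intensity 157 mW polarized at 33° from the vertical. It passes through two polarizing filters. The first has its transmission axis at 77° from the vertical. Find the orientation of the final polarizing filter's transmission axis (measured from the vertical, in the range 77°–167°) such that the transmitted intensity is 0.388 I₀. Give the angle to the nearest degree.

θ ≈ 107°

By Malus's law, I₁ = I₀ cos²(77° − 33°) = I₀ cos²(44°) = 0.5174 I₀.
Need I₂/I₀ = 0.388, so cos²(θ − 77°) = 0.388 / 0.5174 = 0.7498.
θ − 77° = arccos(√0.7498) = 30.0°, giving θ ≈ 77 + 30.0 = 107.0°.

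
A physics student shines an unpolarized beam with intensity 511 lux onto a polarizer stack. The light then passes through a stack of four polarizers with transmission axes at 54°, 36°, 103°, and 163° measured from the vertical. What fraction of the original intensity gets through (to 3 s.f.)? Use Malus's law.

I/I₀ ≈ 0.0173

Unpolarized light through the first polarizer → I₁ = 511 lux/2 = 255.5 lux, polarized at 54°.
I₂ = I₁ · cos²(18°) = 255.5 · 0.9045 = 231.1 lux.
I₃ = I₂ · cos²(67°) = 231.1 · 0.1527 = 35.28 lux.
I₄ = I₃ · cos²(60°) = 35.28 · 0.25 = 8.821 lux.
Transmitted fraction = 0.01726.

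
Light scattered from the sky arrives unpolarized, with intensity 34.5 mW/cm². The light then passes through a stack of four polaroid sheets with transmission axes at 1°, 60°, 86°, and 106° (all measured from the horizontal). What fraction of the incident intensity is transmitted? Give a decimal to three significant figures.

I/I₀ ≈ 0.0946

Unpolarized light through the first polarizer → I₁ = 34.5 mW/cm²/2 = 17.25 mW/cm², polarized at 1°.
I₂ = I₁ · cos²(59°) = 17.25 · 0.2653 = 4.576 mW/cm².
I₃ = I₂ · cos²(26°) = 4.576 · 0.8078 = 3.696 mW/cm².
I₄ = I₃ · cos²(20°) = 3.696 · 0.883 = 3.264 mW/cm².
Transmitted fraction = 0.09461.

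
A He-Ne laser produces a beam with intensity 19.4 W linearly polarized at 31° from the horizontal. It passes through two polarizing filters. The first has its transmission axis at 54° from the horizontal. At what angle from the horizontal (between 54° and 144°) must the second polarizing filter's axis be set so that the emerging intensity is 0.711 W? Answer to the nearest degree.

θ ≈ 132°

I₁ = I₀ cos²(54° − 31°) = I₀ cos²(23°) = 0.8473 I₀.
Target fraction: 0.711 / 19.4 W = 0.03665 of I₀.
Need I₂/I₀ = 0.03665, so cos²(θ − 54°) = 0.03665 / 0.8473 = 0.04325.
θ − 54° = arccos(√0.04325) = 78.0°, giving θ ≈ 54 + 78.0 = 132.0°.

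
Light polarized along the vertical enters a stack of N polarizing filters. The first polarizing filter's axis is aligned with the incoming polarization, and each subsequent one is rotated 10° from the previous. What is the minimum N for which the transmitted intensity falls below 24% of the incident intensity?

First polarizer is aligned with the polarization: full transmission.
Each further stage multiplies by cos²(10°) = 0.9698.
After N polarizers: T = 0.9698^(N−1). Require T < 0.24 ⇒ N−1 > ln(0.24)/ln(0.9698) = 46.61, so N−1 ≥ 47 and N = 48.
Check: N=48 gives T = 0.2372 < 0.24; N=47 gives T = 0.2445.

N = 48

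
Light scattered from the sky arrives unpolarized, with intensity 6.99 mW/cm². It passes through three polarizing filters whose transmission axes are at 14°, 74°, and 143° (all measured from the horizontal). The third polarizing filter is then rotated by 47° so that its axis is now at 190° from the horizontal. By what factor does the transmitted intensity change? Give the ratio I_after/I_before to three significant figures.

I_new/I_old ≈ 1.50

Before rotation:
Unpolarized light through the first polarizer → I₁ = ½ I₀, now polarized at 14°.
I₂ = I₁ cos²(74° − 14°) = 0.5 I₀ · cos²(60°) = 0.125 I₀.
I₃ = I₂ cos²(143° − 74°) = 0.125 I₀ · cos²(69°) = 0.01605 I₀.
After rotation:
Unpolarized light through the first polarizer → I₁ = ½ I₀, now polarized at 14°.
I₂ = I₁ cos²(74° − 14°) = 0.5 I₀ · cos²(60°) = 0.125 I₀.
Angle between axes 2 and 3: 64°. I₃ = 0.125 I₀ · cos²(64°) = 0.02402 I₀.
Ratio = 0.02402 / 0.01605 = 1.496.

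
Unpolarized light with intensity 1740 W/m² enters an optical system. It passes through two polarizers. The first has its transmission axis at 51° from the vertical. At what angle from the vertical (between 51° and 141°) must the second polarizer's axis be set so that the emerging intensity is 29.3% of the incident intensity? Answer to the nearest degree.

Unpolarized light through the first polarizer → I₁ = ½ I₀, now polarized at 51°.
Need I₂/I₀ = 0.293, so cos²(θ − 51°) = 0.293 / 0.5 = 0.586.
θ − 51° = arccos(√0.586) = 40.0°, giving θ ≈ 51 + 40.0 = 91.0°.

θ ≈ 91°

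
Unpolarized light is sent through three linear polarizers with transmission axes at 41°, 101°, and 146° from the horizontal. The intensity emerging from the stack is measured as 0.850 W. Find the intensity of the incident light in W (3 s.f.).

I₀ ≈ 13.6 W

Unpolarized light through the first polarizer → I₁ = ½ I₀, now polarized at 41°.
I₂ = I₁ cos²(101° − 41°) = 0.5 I₀ · cos²(60°) = 0.125 I₀.
I₃ = I₂ cos²(146° − 101°) = 0.125 I₀ · cos²(45°) = 0.0625 I₀.
So 0.850 W = 0.0625 I₀, giving I₀ = 0.850/0.0625 = 13.6 W.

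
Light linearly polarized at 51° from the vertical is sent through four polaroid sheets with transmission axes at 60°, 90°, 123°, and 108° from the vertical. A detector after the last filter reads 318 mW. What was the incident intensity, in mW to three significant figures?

I₀ ≈ 662 mW

By Malus's law, I₁ = I₀ cos²(60° − 51°) = I₀ cos²(9°) = 0.9755 I₀.
I₂ = I₁ cos²(90° − 60°) = 0.9755 I₀ · cos²(30°) = 0.7316 I₀.
I₃ = I₂ cos²(123° − 90°) = 0.7316 I₀ · cos²(33°) = 0.5146 I₀.
I₄ = I₃ cos²(108° − 123°) = 0.5146 I₀ · cos²(15°) = 0.4801 I₀.
So 318 mW = 0.4801 I₀, giving I₀ = 318/0.4801 = 662.3 mW.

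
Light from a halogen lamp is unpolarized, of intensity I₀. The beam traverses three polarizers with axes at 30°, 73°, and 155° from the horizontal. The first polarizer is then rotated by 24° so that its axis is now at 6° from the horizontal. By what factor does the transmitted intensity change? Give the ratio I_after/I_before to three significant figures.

Before rotation:
Unpolarized light through the first polarizer → I₁ = ½ I₀, now polarized at 30°.
I₂ = I₁ cos²(73° − 30°) = 0.5 I₀ · cos²(43°) = 0.2674 I₀.
I₃ = I₂ cos²(155° − 73°) = 0.2674 I₀ · cos²(82°) = 0.00518 I₀.
After rotation:
Unpolarized light through the first polarizer → I₁ = ½ I₀, now polarized at 6°.
I₂ = I₁ cos²(73° − 6°) = 0.5 I₀ · cos²(67°) = 0.07634 I₀.
I₃ = I₂ cos²(155° − 73°) = 0.07634 I₀ · cos²(82°) = 0.001479 I₀.
Ratio = 0.001479 / 0.00518 = 0.2854.

I_new/I_old ≈ 0.285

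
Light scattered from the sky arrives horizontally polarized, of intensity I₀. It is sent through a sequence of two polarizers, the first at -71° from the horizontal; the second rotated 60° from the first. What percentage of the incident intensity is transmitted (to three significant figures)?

≈ 2.65%

I₁ = I₀ cos²(-71° − 0°) = I₀ cos²(71°) = 0.106 I₀.
I₂ = I₁ cos²(60°) = 0.106 · 0.25 I₀ = 0.0265 I₀.
That is 2.65% of the incident intensity.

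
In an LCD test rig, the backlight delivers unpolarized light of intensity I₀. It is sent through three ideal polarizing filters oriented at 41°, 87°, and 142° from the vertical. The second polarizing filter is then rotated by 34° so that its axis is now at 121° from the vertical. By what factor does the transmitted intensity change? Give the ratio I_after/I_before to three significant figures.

Before rotation:
Unpolarized light through the first polarizer → I₁ = ½ I₀, now polarized at 41°.
I₂ = I₁ cos²(87° − 41°) = 0.5 I₀ · cos²(46°) = 0.2413 I₀.
I₃ = I₂ cos²(142° − 87°) = 0.2413 I₀ · cos²(55°) = 0.07938 I₀.
After rotation:
Unpolarized light through the first polarizer → I₁ = ½ I₀, now polarized at 41°.
I₂ = I₁ cos²(121° − 41°) = 0.5 I₀ · cos²(80°) = 0.01508 I₀.
I₃ = I₂ cos²(142° − 121°) = 0.01508 I₀ · cos²(21°) = 0.01314 I₀.
Ratio = 0.01314 / 0.07938 = 0.1655.

I_new/I_old ≈ 0.166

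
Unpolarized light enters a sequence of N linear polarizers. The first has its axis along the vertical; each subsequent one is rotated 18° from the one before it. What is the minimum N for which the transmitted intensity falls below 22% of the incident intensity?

N = 10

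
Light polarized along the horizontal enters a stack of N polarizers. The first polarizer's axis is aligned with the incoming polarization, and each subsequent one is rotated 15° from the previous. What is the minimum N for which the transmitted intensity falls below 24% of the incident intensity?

N = 22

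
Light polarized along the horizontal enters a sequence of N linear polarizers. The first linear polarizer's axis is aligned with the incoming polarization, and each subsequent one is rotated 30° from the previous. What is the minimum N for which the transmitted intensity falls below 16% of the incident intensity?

N = 8

First polarizer is aligned with the polarization: full transmission.
Each further stage multiplies by cos²(30°) = 0.75.
After N polarizers: T = 0.75^(N−1). Require T < 0.16 ⇒ N−1 > ln(0.16)/ln(0.75) = 6.37, so N−1 ≥ 7 and N = 8.
Check: N=8 gives T = 0.1335 < 0.16; N=7 gives T = 0.178.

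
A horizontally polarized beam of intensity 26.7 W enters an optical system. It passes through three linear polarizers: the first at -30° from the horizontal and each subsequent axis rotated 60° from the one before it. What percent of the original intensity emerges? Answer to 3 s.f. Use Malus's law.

By Malus's law, I₁ = 26.7 W · cos²(30°) = 20.03 W.
I₂ = I₁ · cos²(60°) = 20.03 · 0.25 = 5.006 W.
I₃ = I₂ · cos²(60°) = 5.006 · 0.25 = 1.252 W.
That is 4.688% of the incident intensity.

≈ 4.69%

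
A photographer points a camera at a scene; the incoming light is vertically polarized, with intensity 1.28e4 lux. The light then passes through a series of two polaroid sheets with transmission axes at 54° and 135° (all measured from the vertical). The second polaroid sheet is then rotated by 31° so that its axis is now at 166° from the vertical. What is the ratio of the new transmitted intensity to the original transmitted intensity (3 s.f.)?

Before rotation:
I₁ = I₀ cos²(54° − 0°) = I₀ cos²(54°) = 0.3455 I₀.
I₂ = I₁ cos²(135° − 54°) = 0.3455 I₀ · cos²(81°) = 0.008455 I₀.
After rotation:
I₁ = I₀ cos²(54° − 0°) = I₀ cos²(54°) = 0.3455 I₀.
Angle between axes 1 and 2: 68°. I₂ = 0.3455 I₀ · cos²(68°) = 0.04848 I₀.
Ratio = 0.04848 / 0.008455 = 5.734.

I_new/I_old ≈ 5.73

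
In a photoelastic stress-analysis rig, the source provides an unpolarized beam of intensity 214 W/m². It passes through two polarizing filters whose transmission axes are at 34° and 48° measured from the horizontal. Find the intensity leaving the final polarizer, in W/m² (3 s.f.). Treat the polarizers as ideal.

I ≈ 101 W/m²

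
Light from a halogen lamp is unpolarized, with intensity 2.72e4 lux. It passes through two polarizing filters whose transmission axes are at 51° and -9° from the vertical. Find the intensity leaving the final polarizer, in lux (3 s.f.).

Unpolarized light through the first polarizer → I₁ = 2.72e4 lux/2 = 1.36e+04 lux, polarized at 51°.
I₂ = I₁ · cos²(60°) = 1.36e+04 · 0.25 = 3400 lux.

I ≈ 3400 lux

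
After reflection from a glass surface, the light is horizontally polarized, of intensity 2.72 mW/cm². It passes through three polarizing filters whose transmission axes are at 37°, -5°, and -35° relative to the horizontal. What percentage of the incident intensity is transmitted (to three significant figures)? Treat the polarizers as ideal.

I₁ = 2.72 mW/cm² · cos²(37°) = 1.735 mW/cm².
I₂ = I₁ · cos²(42°) = 1.735 · 0.5523 = 0.9581 mW/cm².
I₃ = I₂ · cos²(30°) = 0.9581 · 0.75 = 0.7186 mW/cm².
That is 26.42% of the incident intensity.

≈ 26.4%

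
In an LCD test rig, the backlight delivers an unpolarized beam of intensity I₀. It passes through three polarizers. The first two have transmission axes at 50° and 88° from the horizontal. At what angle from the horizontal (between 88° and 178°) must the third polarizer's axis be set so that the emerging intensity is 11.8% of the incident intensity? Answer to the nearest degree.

Unpolarized light through the first polarizer → I₁ = ½ I₀, now polarized at 50°.
I₂ = I₁ cos²(88° − 50°) = 0.5 I₀ · cos²(38°) = 0.3105 I₀.
Need I₃/I₀ = 0.118, so cos²(θ − 88°) = 0.118 / 0.3105 = 0.3801.
θ − 88° = arccos(√0.3801) = 51.9°, giving θ ≈ 88 + 51.9 = 139.9°.

θ ≈ 140°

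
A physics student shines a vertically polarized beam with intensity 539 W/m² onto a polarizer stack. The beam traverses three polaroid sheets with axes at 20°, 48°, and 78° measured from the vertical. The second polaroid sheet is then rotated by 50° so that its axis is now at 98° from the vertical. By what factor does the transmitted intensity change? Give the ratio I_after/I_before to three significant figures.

I_new/I_old ≈ 0.0653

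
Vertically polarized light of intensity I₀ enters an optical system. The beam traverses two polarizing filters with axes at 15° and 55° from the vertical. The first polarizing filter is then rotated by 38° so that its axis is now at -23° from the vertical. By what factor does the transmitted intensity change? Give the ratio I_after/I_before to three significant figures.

I_new/I_old ≈ 0.0669

Before rotation:
I₁ = I₀ cos²(15° − 0°) = I₀ cos²(15°) = 0.933 I₀.
I₂ = I₁ cos²(55° − 15°) = 0.933 I₀ · cos²(40°) = 0.5475 I₀.
After rotation:
I₁ = I₀ cos²(-23° − 0°) = I₀ cos²(23°) = 0.8473 I₀.
I₂ = I₁ cos²(55° + 23°) = 0.8473 I₀ · cos²(78°) = 0.03663 I₀.
Ratio = 0.03663 / 0.5475 = 0.0669.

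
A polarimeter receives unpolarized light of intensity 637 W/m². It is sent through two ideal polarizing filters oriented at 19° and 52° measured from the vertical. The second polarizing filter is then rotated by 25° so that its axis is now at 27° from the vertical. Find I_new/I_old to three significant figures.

I_new/I_old ≈ 1.39

Before rotation:
Unpolarized light through the first polarizer → I₁ = ½ I₀, now polarized at 19°.
I₂ = I₁ cos²(52° − 19°) = 0.5 I₀ · cos²(33°) = 0.3517 I₀.
After rotation:
Unpolarized light through the first polarizer → I₁ = ½ I₀, now polarized at 19°.
I₂ = I₁ cos²(27° − 19°) = 0.5 I₀ · cos²(8°) = 0.4903 I₀.
Ratio = 0.4903 / 0.3517 = 1.394.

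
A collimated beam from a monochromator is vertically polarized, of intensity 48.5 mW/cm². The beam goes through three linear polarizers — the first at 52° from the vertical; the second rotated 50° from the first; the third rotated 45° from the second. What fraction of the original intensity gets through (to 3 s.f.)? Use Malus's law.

By Malus's law, I₁ = 48.5 mW/cm² · cos²(52°) = 18.38 mW/cm².
I₂ = I₁ · cos²(50°) = 18.38 · 0.4132 = 7.596 mW/cm².
I₃ = I₂ · cos²(45°) = 7.596 · 0.5 = 3.798 mW/cm².
Transmitted fraction = 0.0783.

I/I₀ ≈ 0.0783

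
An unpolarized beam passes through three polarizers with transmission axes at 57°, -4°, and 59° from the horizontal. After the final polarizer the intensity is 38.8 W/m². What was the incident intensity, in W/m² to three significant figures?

I₀ ≈ 1600 W/m²

Unpolarized light through the first polarizer → I₁ = ½ I₀, now polarized at 57°.
I₂ = I₁ cos²(-4° − 57°) = 0.5 I₀ · cos²(61°) = 0.1175 I₀.
I₃ = I₂ cos²(59° + 4°) = 0.1175 I₀ · cos²(63°) = 0.02422 I₀.
So 38.8 W/m² = 0.02422 I₀, giving I₀ = 38.8/0.02422 = 1602 W/m².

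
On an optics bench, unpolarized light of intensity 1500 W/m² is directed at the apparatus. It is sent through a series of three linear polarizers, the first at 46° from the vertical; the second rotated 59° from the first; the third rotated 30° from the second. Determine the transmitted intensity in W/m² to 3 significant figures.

Unpolarized light through the first polarizer → I₁ = 1500 W/m²/2 = 750 W/m², polarized at 46°.
I₂ = I₁ · cos²(59°) = 750 · 0.2653 = 198.9 W/m².
I₃ = I₂ · cos²(30°) = 198.9 · 0.75 = 149.2 W/m².

I ≈ 149 W/m²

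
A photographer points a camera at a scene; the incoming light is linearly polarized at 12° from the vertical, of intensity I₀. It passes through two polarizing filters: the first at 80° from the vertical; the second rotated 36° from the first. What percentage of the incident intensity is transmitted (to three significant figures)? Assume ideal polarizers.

≈ 9.18%

I₁ = I₀ cos²(80° − 12°) = I₀ cos²(68°) = 0.1403 I₀.
I₂ = I₁ cos²(36°) = 0.1403 · 0.6545 I₀ = 0.09185 I₀.
That is 9.185% of the incident intensity.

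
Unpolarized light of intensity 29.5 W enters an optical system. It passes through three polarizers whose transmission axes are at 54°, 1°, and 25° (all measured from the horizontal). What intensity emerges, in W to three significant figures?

I ≈ 4.46 W

Unpolarized light through the first polarizer → I₁ = 29.5 W/2 = 14.75 W, polarized at 54°.
I₂ = I₁ · cos²(53°) = 14.75 · 0.3622 = 5.342 W.
I₃ = I₂ · cos²(24°) = 5.342 · 0.8346 = 4.458 W.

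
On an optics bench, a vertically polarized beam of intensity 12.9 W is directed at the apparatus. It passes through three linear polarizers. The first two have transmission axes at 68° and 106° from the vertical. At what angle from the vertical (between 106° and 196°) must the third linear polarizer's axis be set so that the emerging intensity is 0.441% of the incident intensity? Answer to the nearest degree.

I₁ = I₀ cos²(68° − 0°) = I₀ cos²(68°) = 0.1403 I₀.
I₂ = I₁ cos²(106° − 68°) = 0.1403 I₀ · cos²(38°) = 0.08714 I₀.
Need I₃/I₀ = 0.00441, so cos²(θ − 106°) = 0.00441 / 0.08714 = 0.05061.
θ − 106° = arccos(√0.05061) = 77.0°, giving θ ≈ 106 + 77.0 = 183.0°.

θ ≈ 183°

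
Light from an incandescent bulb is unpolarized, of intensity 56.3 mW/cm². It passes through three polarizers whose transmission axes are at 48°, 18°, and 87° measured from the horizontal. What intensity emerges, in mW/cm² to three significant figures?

I ≈ 2.71 mW/cm²

Unpolarized light through the first polarizer → I₁ = 56.3 mW/cm²/2 = 28.15 mW/cm², polarized at 48°.
I₂ = I₁ · cos²(30°) = 28.15 · 0.75 = 21.11 mW/cm².
I₃ = I₂ · cos²(69°) = 21.11 · 0.1284 = 2.711 mW/cm².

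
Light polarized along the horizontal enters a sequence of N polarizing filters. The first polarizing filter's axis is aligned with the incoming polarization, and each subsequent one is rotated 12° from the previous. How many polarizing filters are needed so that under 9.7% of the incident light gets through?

First polarizer is aligned with the polarization: full transmission.
Each further stage multiplies by cos²(12°) = 0.9568.
After N polarizers: T = 0.9568^(N−1). Require T < 0.097 ⇒ N−1 > ln(0.097)/ln(0.9568) = 52.80, so N−1 ≥ 53 and N = 54.
Check: N=54 gives T = 0.09613 < 0.097; N=53 gives T = 0.1005.

N = 54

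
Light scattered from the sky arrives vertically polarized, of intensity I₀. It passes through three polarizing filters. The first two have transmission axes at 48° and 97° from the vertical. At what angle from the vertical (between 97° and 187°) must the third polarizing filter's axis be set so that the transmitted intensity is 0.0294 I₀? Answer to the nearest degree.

θ ≈ 164°

By Malus's law, I₁ = I₀ cos²(48° − 0°) = I₀ cos²(48°) = 0.4477 I₀.
I₂ = I₁ cos²(97° − 48°) = 0.4477 I₀ · cos²(49°) = 0.1927 I₀.
Need I₃/I₀ = 0.0294, so cos²(θ − 97°) = 0.0294 / 0.1927 = 0.1526.
θ − 97° = arccos(√0.1526) = 67.0°, giving θ ≈ 97 + 67.0 = 164.0°.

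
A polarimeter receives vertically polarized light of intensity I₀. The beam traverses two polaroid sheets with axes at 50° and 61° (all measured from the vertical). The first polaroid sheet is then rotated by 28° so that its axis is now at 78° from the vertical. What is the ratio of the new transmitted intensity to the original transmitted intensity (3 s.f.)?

Before rotation:
By Malus's law, I₁ = I₀ cos²(50° − 0°) = I₀ cos²(50°) = 0.4132 I₀.
I₂ = I₁ cos²(61° − 50°) = 0.4132 I₀ · cos²(11°) = 0.3981 I₀.
After rotation:
I₁ = I₀ cos²(78° − 0°) = I₀ cos²(78°) = 0.04323 I₀.
I₂ = I₁ cos²(61° − 78°) = 0.04323 I₀ · cos²(17°) = 0.03953 I₀.
Ratio = 0.03953 / 0.3981 = 0.09929.

I_new/I_old ≈ 0.0993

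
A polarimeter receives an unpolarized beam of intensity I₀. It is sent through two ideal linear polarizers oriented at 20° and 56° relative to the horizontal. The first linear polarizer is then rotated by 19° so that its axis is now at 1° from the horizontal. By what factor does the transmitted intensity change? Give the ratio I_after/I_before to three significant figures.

I_new/I_old ≈ 0.503

Before rotation:
Unpolarized light through the first polarizer → I₁ = ½ I₀, now polarized at 20°.
I₂ = I₁ cos²(56° − 20°) = 0.5 I₀ · cos²(36°) = 0.3273 I₀.
After rotation:
Unpolarized light through the first polarizer → I₁ = ½ I₀, now polarized at 1°.
I₂ = I₁ cos²(56° − 1°) = 0.5 I₀ · cos²(55°) = 0.1645 I₀.
Ratio = 0.1645 / 0.3273 = 0.5027.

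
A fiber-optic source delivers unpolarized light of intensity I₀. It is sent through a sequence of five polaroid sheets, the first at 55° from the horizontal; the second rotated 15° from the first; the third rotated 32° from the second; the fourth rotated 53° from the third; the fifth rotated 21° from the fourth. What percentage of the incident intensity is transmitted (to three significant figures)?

≈ 10.6%

Unpolarized light through the first polarizer → I₁ = ½ I₀, now polarized at 55°.
I₂ = I₁ cos²(15°) = 0.5 · 0.933 I₀ = 0.4665 I₀.
I₃ = I₂ cos²(32°) = 0.4665 · 0.7192 I₀ = 0.3355 I₀.
I₄ = I₃ cos²(53°) = 0.3355 · 0.3622 I₀ = 0.1215 I₀.
I₅ = I₄ cos²(21°) = 0.1215 · 0.8716 I₀ = 0.1059 I₀.
That is 10.59% of the incident intensity.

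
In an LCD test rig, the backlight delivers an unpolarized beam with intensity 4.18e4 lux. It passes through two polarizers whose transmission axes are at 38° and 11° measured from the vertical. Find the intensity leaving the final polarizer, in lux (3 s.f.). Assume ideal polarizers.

Unpolarized light through the first polarizer → I₁ = 4.18e4 lux/2 = 2.09e+04 lux, polarized at 38°.
I₂ = I₁ · cos²(27°) = 2.09e+04 · 0.7939 = 1.659e+04 lux.

I ≈ 1.66e4 lux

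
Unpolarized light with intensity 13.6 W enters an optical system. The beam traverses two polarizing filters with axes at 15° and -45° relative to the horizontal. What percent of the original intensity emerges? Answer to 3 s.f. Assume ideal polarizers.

≈ 12.5%

Unpolarized light through the first polarizer → I₁ = 13.6 W/2 = 6.8 W, polarized at 15°.
I₂ = I₁ · cos²(60°) = 6.8 · 0.25 = 1.7 W.
That is 12.5% of the incident intensity.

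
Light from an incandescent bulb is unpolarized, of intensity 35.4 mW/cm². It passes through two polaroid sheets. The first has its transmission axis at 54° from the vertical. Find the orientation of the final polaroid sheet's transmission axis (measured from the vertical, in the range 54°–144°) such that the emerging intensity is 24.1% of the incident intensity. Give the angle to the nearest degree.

Unpolarized light through the first polarizer → I₁ = ½ I₀, now polarized at 54°.
Need I₂/I₀ = 0.241, so cos²(θ − 54°) = 0.241 / 0.5 = 0.482.
θ − 54° = arccos(√0.482) = 46.0°, giving θ ≈ 54 + 46.0 = 100.0°.

θ ≈ 100°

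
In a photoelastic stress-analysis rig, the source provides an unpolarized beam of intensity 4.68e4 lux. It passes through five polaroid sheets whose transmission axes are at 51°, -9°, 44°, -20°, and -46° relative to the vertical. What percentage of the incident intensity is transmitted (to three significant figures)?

Unpolarized light through the first polarizer → I₁ = 4.68e4 lux/2 = 2.34e+04 lux, polarized at 51°.
I₂ = I₁ · cos²(60°) = 2.34e+04 · 0.25 = 5850 lux.
I₃ = I₂ · cos²(53°) = 5850 · 0.3622 = 2119 lux.
I₄ = I₃ · cos²(64°) = 2119 · 0.1922 = 407.2 lux.
I₅ = I₄ · cos²(26°) = 407.2 · 0.8078 = 328.9 lux.
That is 0.7028% of the incident intensity.

≈ 0.703%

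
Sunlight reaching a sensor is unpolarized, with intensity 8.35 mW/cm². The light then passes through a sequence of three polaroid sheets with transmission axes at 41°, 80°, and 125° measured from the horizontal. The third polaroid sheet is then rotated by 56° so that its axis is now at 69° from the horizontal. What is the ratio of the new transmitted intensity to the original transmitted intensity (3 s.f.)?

Before rotation:
Unpolarized light through the first polarizer → I₁ = ½ I₀, now polarized at 41°.
I₂ = I₁ cos²(80° − 41°) = 0.5 I₀ · cos²(39°) = 0.302 I₀.
I₃ = I₂ cos²(125° − 80°) = 0.302 I₀ · cos²(45°) = 0.151 I₀.
After rotation:
Unpolarized light through the first polarizer → I₁ = ½ I₀, now polarized at 41°.
I₂ = I₁ cos²(80° − 41°) = 0.5 I₀ · cos²(39°) = 0.302 I₀.
I₃ = I₂ cos²(69° − 80°) = 0.302 I₀ · cos²(11°) = 0.291 I₀.
Ratio = 0.291 / 0.151 = 1.927.

I_new/I_old ≈ 1.93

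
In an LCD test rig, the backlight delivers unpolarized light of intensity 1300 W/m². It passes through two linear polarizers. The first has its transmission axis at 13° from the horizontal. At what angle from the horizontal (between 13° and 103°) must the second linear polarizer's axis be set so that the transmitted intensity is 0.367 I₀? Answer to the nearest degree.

Unpolarized light through the first polarizer → I₁ = ½ I₀, now polarized at 13°.
Need I₂/I₀ = 0.367, so cos²(θ − 13°) = 0.367 / 0.5 = 0.734.
θ − 13° = arccos(√0.734) = 31.0°, giving θ ≈ 13 + 31.0 = 44.0°.

θ ≈ 44°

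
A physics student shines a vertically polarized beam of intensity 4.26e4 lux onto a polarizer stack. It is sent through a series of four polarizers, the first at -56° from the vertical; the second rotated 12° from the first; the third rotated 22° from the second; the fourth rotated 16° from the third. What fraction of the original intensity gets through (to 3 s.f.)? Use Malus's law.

By Malus's law, I₁ = 4.26e4 lux · cos²(56°) = 1.332e+04 lux.
I₂ = I₁ · cos²(12°) = 1.332e+04 · 0.9568 = 1.275e+04 lux.
I₃ = I₂ · cos²(22°) = 1.275e+04 · 0.8597 = 1.096e+04 lux.
I₄ = I₃ · cos²(16°) = 1.096e+04 · 0.924 = 1.012e+04 lux.
Transmitted fraction = 0.2377.

I/I₀ ≈ 0.238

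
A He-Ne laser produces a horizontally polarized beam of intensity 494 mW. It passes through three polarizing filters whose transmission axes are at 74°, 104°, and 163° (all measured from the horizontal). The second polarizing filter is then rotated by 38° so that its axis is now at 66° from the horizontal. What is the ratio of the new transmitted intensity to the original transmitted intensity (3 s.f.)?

Before rotation:
I₁ = I₀ cos²(74° − 0°) = I₀ cos²(74°) = 0.07598 I₀.
I₂ = I₁ cos²(104° − 74°) = 0.07598 I₀ · cos²(30°) = 0.05698 I₀.
I₃ = I₂ cos²(163° − 104°) = 0.05698 I₀ · cos²(59°) = 0.01512 I₀.
After rotation:
I₁ = I₀ cos²(74° − 0°) = I₀ cos²(74°) = 0.07598 I₀.
I₂ = I₁ cos²(66° − 74°) = 0.07598 I₀ · cos²(8°) = 0.0745 I₀.
Angle between axes 2 and 3: 83°. I₃ = 0.0745 I₀ · cos²(83°) = 0.001107 I₀.
Ratio = 0.001107 / 0.01512 = 0.07321.

I_new/I_old ≈ 0.0732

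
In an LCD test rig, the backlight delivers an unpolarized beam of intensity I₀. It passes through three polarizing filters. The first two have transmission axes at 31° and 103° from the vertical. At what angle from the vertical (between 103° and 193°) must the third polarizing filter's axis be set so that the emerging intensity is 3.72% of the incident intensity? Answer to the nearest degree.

θ ≈ 131°

Unpolarized light through the first polarizer → I₁ = ½ I₀, now polarized at 31°.
I₂ = I₁ cos²(103° − 31°) = 0.5 I₀ · cos²(72°) = 0.04775 I₀.
Need I₃/I₀ = 0.0372, so cos²(θ − 103°) = 0.0372 / 0.04775 = 0.7791.
θ − 103° = arccos(√0.7791) = 28.0°, giving θ ≈ 103 + 28.0 = 131.0°.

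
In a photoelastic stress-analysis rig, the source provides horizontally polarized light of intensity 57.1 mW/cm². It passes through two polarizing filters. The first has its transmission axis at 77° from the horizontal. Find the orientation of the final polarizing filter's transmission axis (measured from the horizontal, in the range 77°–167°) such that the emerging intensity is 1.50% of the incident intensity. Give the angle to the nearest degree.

θ ≈ 134°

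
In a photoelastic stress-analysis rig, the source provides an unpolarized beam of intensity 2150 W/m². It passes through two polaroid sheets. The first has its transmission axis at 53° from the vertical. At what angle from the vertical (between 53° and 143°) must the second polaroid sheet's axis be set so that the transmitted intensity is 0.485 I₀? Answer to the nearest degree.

θ ≈ 63°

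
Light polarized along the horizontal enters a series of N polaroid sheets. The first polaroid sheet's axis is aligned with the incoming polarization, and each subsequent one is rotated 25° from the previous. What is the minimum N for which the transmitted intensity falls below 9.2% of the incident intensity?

N = 14

First polarizer is aligned with the polarization: full transmission.
Each further stage multiplies by cos²(25°) = 0.8214.
After N polarizers: T = 0.8214^(N−1). Require T < 0.092 ⇒ N−1 > ln(0.092)/ln(0.8214) = 12.13, so N−1 ≥ 13 and N = 14.
Check: N=14 gives T = 0.07748 < 0.092; N=13 gives T = 0.09432.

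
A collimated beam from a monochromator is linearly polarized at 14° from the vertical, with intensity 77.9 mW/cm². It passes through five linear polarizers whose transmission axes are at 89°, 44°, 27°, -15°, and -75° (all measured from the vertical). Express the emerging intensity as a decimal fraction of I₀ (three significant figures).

I/I₀ ≈ 0.00423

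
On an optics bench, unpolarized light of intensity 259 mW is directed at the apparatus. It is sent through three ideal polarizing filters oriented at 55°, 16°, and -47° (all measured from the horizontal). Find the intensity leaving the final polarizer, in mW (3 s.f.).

Unpolarized light through the first polarizer → I₁ = 259 mW/2 = 129.5 mW, polarized at 55°.
I₂ = I₁ · cos²(39°) = 129.5 · 0.604 = 78.21 mW.
I₃ = I₂ · cos²(63°) = 78.21 · 0.2061 = 16.12 mW.

I ≈ 16.1 mW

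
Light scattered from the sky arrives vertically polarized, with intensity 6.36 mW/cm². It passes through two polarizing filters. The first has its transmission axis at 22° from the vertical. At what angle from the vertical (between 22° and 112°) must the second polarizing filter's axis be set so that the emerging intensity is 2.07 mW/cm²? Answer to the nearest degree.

I₁ = I₀ cos²(22° − 0°) = I₀ cos²(22°) = 0.8597 I₀.
Target fraction: 2.07 / 6.36 mW/cm² = 0.3255 of I₀.
Need I₂/I₀ = 0.3255, so cos²(θ − 22°) = 0.3255 / 0.8597 = 0.3786.
θ − 22° = arccos(√0.3786) = 52.0°, giving θ ≈ 22 + 52.0 = 74.0°.

θ ≈ 74°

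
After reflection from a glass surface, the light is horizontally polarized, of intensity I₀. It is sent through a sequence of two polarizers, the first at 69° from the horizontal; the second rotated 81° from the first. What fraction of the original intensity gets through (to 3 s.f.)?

I₁ = I₀ cos²(69° − 0°) = I₀ cos²(69°) = 0.1284 I₀.
I₂ = I₁ cos²(81°) = 0.1284 · 0.02447 I₀ = 0.003143 I₀.
Transmitted fraction = 0.003143.

≈ 0.00314 I₀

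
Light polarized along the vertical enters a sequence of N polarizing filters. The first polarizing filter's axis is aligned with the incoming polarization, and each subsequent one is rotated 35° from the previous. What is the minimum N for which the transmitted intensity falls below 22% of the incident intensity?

N = 5

First polarizer is aligned with the polarization: full transmission.
Each further stage multiplies by cos²(35°) = 0.671.
After N polarizers: T = 0.671^(N−1). Require T < 0.22 ⇒ N−1 > ln(0.22)/ln(0.671) = 3.80, so N−1 ≥ 4 and N = 5.
Check: N=5 gives T = 0.2027 < 0.22; N=4 gives T = 0.3021.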